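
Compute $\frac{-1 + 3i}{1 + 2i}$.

Multiply numerator and denominator by conjugate (1 - 2i):
= (-1 + 3i)(1 - 2i) / (1^2 + 2^2)
= (5 + 5i) / 5
= 1 + i


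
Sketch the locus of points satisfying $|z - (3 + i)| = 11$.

|z - z0| = r describes a circle centered at z0 with radius r
Here z0 = 3 + i and r = 11
Locus: Circle centered at (3, 1) with radius 11


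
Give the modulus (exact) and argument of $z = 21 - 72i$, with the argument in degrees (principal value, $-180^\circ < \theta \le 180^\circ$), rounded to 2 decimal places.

|z| = sqrt(21^2 + (-72)^2) = 75
arg(z) = arctan(b/a) = arctan(-72/21) (quadrant-adjusted) = -73.74°


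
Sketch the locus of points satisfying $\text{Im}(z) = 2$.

Im(z) = y where z = x + yi; the equation y = 2 is satisfied by all points with that y-coordinate
Locus: Horizontal line y = 2


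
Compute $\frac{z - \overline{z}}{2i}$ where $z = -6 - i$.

z - conjugate(z) = 2bi
(z - conjugate(z))/(2i) = 2bi/(2i) = b = -1


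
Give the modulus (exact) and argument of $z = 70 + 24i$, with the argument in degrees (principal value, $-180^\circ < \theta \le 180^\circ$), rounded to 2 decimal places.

|z| = sqrt(70^2 + 24^2) = 74
arg(z) = arctan(b/a) = arctan(24/70) (quadrant-adjusted) = 18.92°


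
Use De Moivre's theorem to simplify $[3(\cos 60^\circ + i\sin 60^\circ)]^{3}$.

By De Moivre: z^n = r^n(cos(nθ) + i sin(nθ))
= 3^3(cos(3*60°) + i sin(3*60°))
= 27(cos 180° + i sin 180°)
= -27


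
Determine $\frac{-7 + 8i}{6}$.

Divisor is real, so divide each part by 6:
= -7/6 + (4/3)i


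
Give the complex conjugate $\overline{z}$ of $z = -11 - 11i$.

If z = a + bi, then conjugate(z) = a - bi
conjugate(-11 - 11i) = -11 + 11i


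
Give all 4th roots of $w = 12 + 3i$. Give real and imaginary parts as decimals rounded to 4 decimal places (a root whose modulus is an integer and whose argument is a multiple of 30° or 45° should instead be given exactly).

|w| = sqrt(153) ≈ 12.369317, arg(w) ≈ 14.036243°
Root modulus = sqrt(153)^(1/4) ≈ 1.875368
Root arguments: θ_k = (arg(w) + 360°k)/4 for k = 0, 1, ..., 3
Compute each root as (root modulus)(cos θ_k + i sin θ_k) using full-precision intermediates, then round to 4 decimal places.
Roots: 1.8719 + 0.1148i, -0.1148 + 1.8719i, -1.8719 - 0.1148i, 0.1148 - 1.8719i


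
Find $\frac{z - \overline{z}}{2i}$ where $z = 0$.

z - conjugate(z) = 2bi
(z - conjugate(z))/(2i) = 2bi/(2i) = b = 0


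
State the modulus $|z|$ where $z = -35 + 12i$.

|z| = sqrt(a^2 + b^2) = sqrt((-35)^2 + 12^2) = sqrt(1369) = 37


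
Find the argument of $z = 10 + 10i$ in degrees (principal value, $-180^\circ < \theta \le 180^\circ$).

θ = arctan(b/a) = arctan(10/10) (quadrant-adjusted) = 45°


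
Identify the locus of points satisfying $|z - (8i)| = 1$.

|z - z0| = r describes a circle centered at z0 with radius r
Here z0 = 8i and r = 1
Locus: Circle centered at (0, 8) with radius 1


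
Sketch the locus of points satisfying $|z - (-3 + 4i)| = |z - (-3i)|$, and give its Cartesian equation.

|z - z1| = |z - z2| means z is equidistant from z1 and z2,
i.e. the perpendicular bisector of the segment from (-3, 4) to (0, -3) (midpoint (-3/2, 1/2)).
With z = x + yi, square both sides:
(x - (-3))^2 + (y - 4)^2 = (x - 0)^2 + (y - (-3))^2
The x^2 and y^2 terms cancel: 6x + (-14)y = 9 - 25 = -16
Simplify: 3x - 7y = -8
Locus: Perpendicular bisector of the segment from (-3, 4) to (0, -3): the line 3x - 7y = -8


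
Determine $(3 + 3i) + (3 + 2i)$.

(3 + 3) + (3 + 2)i = 6 + 5i


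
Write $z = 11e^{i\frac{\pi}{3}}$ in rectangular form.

a = r cos θ = 11 * 1/2 = 11/2
b = r sin θ = 11 * sqrt(3)/2 = 11*sqrt(3)/2
z = 11/2 + (11*sqrt(3)/2)i


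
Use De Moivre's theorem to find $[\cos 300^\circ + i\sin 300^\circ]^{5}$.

By De Moivre: z^n = r^n(cos(nθ) + i sin(nθ))
= 1^5(cos(5*300°) + i sin(5*300°))
= 1(cos 60° + i sin 60°)
= 1/2 + (sqrt(3)/2)i


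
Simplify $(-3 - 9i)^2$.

(a + bi)^2 = a^2 - b^2 + 2abi
= (-3)^2 - (-9)^2 + 2*(-3)*(-9)i
= -72 + 54i


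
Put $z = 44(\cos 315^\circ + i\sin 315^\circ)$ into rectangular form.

a = r cos θ = 44 * sqrt(2)/2 = 22*sqrt(2)
b = r sin θ = 44 * -sqrt(2)/2 = -22*sqrt(2)
z = 22*sqrt(2) - 22*sqrt(2)i


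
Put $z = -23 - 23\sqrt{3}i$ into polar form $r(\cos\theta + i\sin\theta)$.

r = |z| = sqrt(a^2 + b^2) = sqrt((-23)^2 + (-23*sqrt(3))^2) = sqrt(529 + 1587) = sqrt(2116) = 46
θ = arctan(b/a) = arctan(-39.8372/-23) (quadrant-adjusted) = 240°
z = 46(cos 240° + i sin 240°)


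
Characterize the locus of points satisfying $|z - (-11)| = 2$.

|z - z0| = r describes a circle centered at z0 with radius r
Here z0 = -11 and r = 2
Locus: Circle centered at (-11, 0) with radius 2


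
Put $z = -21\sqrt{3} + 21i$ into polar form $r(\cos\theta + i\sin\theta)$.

r = |z| = sqrt(a^2 + b^2) = sqrt((-21*sqrt(3))^2 + (21)^2) = sqrt(1323 + 441) = sqrt(1764) = 42
θ = arctan(b/a) = arctan(21/-36.3731) (quadrant-adjusted) = 150°
z = 42(cos 150° + i sin 150°)


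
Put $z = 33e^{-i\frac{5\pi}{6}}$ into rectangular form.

a = r cos θ = 33 * -sqrt(3)/2 = -33*sqrt(3)/2
b = r sin θ = 33 * -1/2 = -33/2
z = -33*sqrt(3)/2 - (33/2)i


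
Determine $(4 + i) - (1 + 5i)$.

(4 - 1) + (1 - 5)i = 3 - 4i


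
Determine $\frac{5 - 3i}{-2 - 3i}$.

Multiply numerator and denominator by conjugate (-2 + 3i):
= (5 - 3i)(-2 + 3i) / ((-2)^2 + (-3)^2)
= (-1 + 21i) / 13
= -1/13 + (21/13)i


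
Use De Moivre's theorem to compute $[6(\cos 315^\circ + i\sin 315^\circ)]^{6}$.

By De Moivre: z^n = r^n(cos(nθ) + i sin(nθ))
= 6^6(cos(6*315°) + i sin(6*315°))
= 46656(cos 90° + i sin 90°)
= 46656i


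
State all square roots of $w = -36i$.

|w| = 36, arg(w) = 270°
Root modulus = 36^(1/2) = 6
Root arguments: θ_k = (270° + 360°k)/2 for k = 0, 1, ..., 1
Roots: -3*sqrt(2) + 3*sqrt(2)i, 3*sqrt(2) - 3*sqrt(2)i


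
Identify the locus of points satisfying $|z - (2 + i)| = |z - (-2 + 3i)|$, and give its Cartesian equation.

|z - z1| = |z - z2| means z is equidistant from z1 and z2,
i.e. the perpendicular bisector of the segment from (2, 1) to (-2, 3) (midpoint (0, 2)).
With z = x + yi, square both sides:
(x - 2)^2 + (y - 1)^2 = (x - (-2))^2 + (y - 3)^2
The x^2 and y^2 terms cancel: -8x + 4y = 13 - 5 = 8
Simplify: 2x - y = -2
Locus: Perpendicular bisector of the segment from (2, 1) to (-2, 3): the line 2x - y = -2


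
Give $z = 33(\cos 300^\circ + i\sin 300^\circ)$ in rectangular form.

a = r cos θ = 33 * 1/2 = 33/2
b = r sin θ = 33 * -sqrt(3)/2 = -33*sqrt(3)/2
z = 33/2 - (33*sqrt(3)/2)i


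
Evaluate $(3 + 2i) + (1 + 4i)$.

(3 + 1) + (2 + 4)i = 4 + 6i


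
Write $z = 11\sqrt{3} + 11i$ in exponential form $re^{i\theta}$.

r = |z| = sqrt((11*sqrt(3))^2 + (11)^2) = sqrt(363 + 121) = sqrt(484) = 22
θ = arctan(b/a) = arctan(11/19.0526) (quadrant-adjusted) = 30° = π/6
z = 22e^(i*π/6)


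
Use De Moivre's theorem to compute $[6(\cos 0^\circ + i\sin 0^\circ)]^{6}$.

By De Moivre: z^n = r^n(cos(nθ) + i sin(nθ))
= 6^6(cos(6*0°) + i sin(6*0°))
= 46656(cos 0° + i sin 0°)
= 46656


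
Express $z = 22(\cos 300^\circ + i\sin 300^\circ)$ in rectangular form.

a = r cos θ = 22 * 1/2 = 11
b = r sin θ = 22 * -sqrt(3)/2 = -11*sqrt(3)
z = 11 - 11*sqrt(3)i


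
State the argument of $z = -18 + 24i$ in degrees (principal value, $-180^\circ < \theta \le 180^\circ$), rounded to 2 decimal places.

θ = arctan(b/a) = arctan(24/-18) (quadrant-adjusted) = 126.87°


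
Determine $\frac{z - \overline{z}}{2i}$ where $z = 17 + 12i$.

z - conjugate(z) = 2bi
(z - conjugate(z))/(2i) = 2bi/(2i) = b = 12


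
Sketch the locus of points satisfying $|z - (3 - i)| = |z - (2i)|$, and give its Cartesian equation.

|z - z1| = |z - z2| means z is equidistant from z1 and z2,
i.e. the perpendicular bisector of the segment from (3, -1) to (0, 2) (midpoint (3/2, 1/2)).
With z = x + yi, square both sides:
(x - 3)^2 + (y - (-1))^2 = (x - 0)^2 + (y - 2)^2
The x^2 and y^2 terms cancel: -6x + 6y = 4 - 10 = -6
Simplify: x - y = 1
Locus: Perpendicular bisector of the segment from (3, -1) to (0, 2): the line x - y = 1


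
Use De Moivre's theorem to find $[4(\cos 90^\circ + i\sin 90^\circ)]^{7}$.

By De Moivre: z^n = r^n(cos(nθ) + i sin(nθ))
= 4^7(cos(7*90°) + i sin(7*90°))
= 16384(cos 270° + i sin 270°)
= -16384i


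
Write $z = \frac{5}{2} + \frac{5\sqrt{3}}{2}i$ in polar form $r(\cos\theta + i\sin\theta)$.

r = |z| = sqrt(a^2 + b^2) = sqrt((5/2)^2 + (5*sqrt(3)/2)^2) = sqrt(25/4 + 75/4) = sqrt(25) = 5
θ = arctan(b/a) = arctan(4.3301/2.5) (quadrant-adjusted) = 60°
z = 5(cos 60° + i sin 60°)


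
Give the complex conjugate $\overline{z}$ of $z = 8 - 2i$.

If z = a + bi, then conjugate(z) = a - bi
conjugate(8 - 2i) = 8 + 2i


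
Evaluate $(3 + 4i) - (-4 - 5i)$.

(3 - (-4)) + (4 - (-5))i = 7 + 9i


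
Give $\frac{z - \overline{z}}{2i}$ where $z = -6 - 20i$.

z - conjugate(z) = 2bi
(z - conjugate(z))/(2i) = 2bi/(2i) = b = -20


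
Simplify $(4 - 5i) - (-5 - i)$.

(4 - (-5)) + (-5 - (-1))i = 9 - 4i


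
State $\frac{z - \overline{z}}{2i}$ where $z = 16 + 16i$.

z - conjugate(z) = 2bi
(z - conjugate(z))/(2i) = 2bi/(2i) = b = 16


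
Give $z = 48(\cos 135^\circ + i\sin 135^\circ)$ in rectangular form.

a = r cos θ = 48 * -sqrt(2)/2 = -24*sqrt(2)
b = r sin θ = 48 * sqrt(2)/2 = 24*sqrt(2)
z = -24*sqrt(2) + 24*sqrt(2)i


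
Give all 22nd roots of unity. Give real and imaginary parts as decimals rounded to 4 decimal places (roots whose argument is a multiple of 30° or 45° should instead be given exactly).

ω_k = e^(2πik/22) = cos(2πk/22) + i sin(2πk/22) for k = 0, 1, ..., 21
Roots: 1, 0.9595 + 0.2817i, 0.8413 + 0.5406i, 0.6549 + 0.7557i, 0.4154 + 0.9096i, 0.1423 + 0.9898i, -0.1423 + 0.9898i, -0.4154 + 0.9096i, -0.6549 + 0.7557i, -0.8413 + 0.5406i, -0.9595 + 0.2817i, -1, -0.9595 - 0.2817i, -0.8413 - 0.5406i, -0.6549 - 0.7557i, -0.4154 - 0.9096i, -0.1423 - 0.9898i, 0.1423 - 0.9898i, 0.4154 - 0.9096i, 0.6549 - 0.7557i, 0.8413 - 0.5406i, 0.9595 - 0.2817i


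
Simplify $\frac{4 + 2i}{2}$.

Divisor is real, so divide each part by 2:
= 2 + i


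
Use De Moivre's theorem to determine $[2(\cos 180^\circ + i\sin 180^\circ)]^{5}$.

By De Moivre: z^n = r^n(cos(nθ) + i sin(nθ))
= 2^5(cos(5*180°) + i sin(5*180°))
= 32(cos 180° + i sin 180°)
= -32


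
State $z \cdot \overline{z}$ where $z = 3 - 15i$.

z * conjugate(z) = |z|^2 = a^2 + b^2
= 3^2 + (-15)^2 = 234


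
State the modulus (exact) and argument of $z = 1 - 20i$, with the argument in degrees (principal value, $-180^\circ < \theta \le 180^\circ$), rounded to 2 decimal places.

|z| = sqrt(1^2 + (-20)^2) = sqrt(401)
arg(z) = arctan(b/a) = arctan(-20/1) (quadrant-adjusted) = -87.14°


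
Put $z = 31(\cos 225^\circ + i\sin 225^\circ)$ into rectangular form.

a = r cos θ = 31 * -sqrt(2)/2 = -31*sqrt(2)/2
b = r sin θ = 31 * -sqrt(2)/2 = -31*sqrt(2)/2
z = -31*sqrt(2)/2 - (31*sqrt(2)/2)i


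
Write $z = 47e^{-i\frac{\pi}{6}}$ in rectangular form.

a = r cos θ = 47 * sqrt(3)/2 = 47*sqrt(3)/2
b = r sin θ = 47 * -1/2 = -47/2
z = 47*sqrt(3)/2 - (47/2)i


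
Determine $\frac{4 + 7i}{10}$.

Divisor is real, so divide each part by 10:
= 2/5 + (7/10)i


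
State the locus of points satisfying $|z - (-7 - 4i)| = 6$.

|z - z0| = r describes a circle centered at z0 with radius r
Here z0 = -7 - 4i and r = 6
Locus: Circle centered at (-7, -4) with radius 6


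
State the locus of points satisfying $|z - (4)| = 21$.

|z - z0| = r describes a circle centered at z0 with radius r
Here z0 = 4 and r = 21
Locus: Circle centered at (4, 0) with radius 21


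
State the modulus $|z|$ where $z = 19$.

|z| = sqrt(a^2 + b^2) = sqrt(19^2 + 0^2) = sqrt(361) = 19


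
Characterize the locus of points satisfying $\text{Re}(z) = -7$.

Re(z) = x where z = x + yi; the equation x = -7 is satisfied by all points with that x-coordinate
Locus: Vertical line x = -7


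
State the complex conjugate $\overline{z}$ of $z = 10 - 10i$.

If z = a + bi, then conjugate(z) = a - bi
conjugate(10 - 10i) = 10 + 10i


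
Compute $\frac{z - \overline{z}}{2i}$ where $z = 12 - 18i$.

z - conjugate(z) = 2bi
(z - conjugate(z))/(2i) = 2bi/(2i) = b = -18


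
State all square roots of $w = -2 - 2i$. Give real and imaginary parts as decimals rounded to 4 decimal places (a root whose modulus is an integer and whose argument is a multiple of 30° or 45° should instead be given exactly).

|w| = sqrt(8) ≈ 2.828427, arg(w) = 225°
Root modulus = sqrt(8)^(1/2) ≈ 1.681793
Root arguments: θ_k = (225° + 360°k)/2 for k = 0, 1, ..., 1
Compute each root as (root modulus)(cos θ_k + i sin θ_k) using full-precision intermediates, then round to 4 decimal places.
Roots: -0.6436 + 1.5538i, 0.6436 - 1.5538i


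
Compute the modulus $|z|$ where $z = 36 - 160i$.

|z| = sqrt(a^2 + b^2) = sqrt(36^2 + (-160)^2) = sqrt(26896) = 164


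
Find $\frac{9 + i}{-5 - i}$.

Multiply numerator and denominator by conjugate (-5 + i):
= (9 + i)(-5 + i) / ((-5)^2 + (-1)^2)
= (-46 + 4i) / 26
Divide through by 2: (-23 + 2i) / 13
= -23/13 + (2/13)i


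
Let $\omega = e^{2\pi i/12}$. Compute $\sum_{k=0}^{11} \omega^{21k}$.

Let ζ = ω^21 = e^(2πi·21/12). Since 12 ∤ 21, ζ ≠ 1.
Sum = Σ_{k=0}^{11} ζ^k = (ζ^12 - 1)/(ζ - 1) = (ω^{21·12} - 1)/(ζ - 1) = (1 - 1)/(ζ - 1) = 0


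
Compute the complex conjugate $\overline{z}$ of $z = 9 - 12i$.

If z = a + bi, then conjugate(z) = a - bi
conjugate(9 - 12i) = 9 + 12i


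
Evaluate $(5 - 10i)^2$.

(a + bi)^2 = a^2 - b^2 + 2abi
= 5^2 - (-10)^2 + 2*5*(-10)i
= -75 - 100i


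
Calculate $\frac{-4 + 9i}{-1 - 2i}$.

Multiply numerator and denominator by conjugate (-1 + 2i):
= (-4 + 9i)(-1 + 2i) / ((-1)^2 + (-2)^2)
= (-14 - 17i) / 5
= -14/5 - (17/5)i


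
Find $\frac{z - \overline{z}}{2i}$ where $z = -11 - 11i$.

z - conjugate(z) = 2bi
(z - conjugate(z))/(2i) = 2bi/(2i) = b = -11


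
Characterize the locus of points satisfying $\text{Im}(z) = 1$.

Im(z) = y where z = x + yi; the equation y = 1 is satisfied by all points with that y-coordinate
Locus: Horizontal line y = 1


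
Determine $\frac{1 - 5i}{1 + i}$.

Multiply numerator and denominator by conjugate (1 - i):
= (1 - 5i)(1 - i) / (1^2 + 1^2)
= (-4 - 6i) / 2
= -2 - 3i


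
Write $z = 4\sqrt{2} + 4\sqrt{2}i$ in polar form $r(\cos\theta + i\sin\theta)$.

r = |z| = sqrt(a^2 + b^2) = sqrt((4*sqrt(2))^2 + (4*sqrt(2))^2) = sqrt(32 + 32) = sqrt(64) = 8
θ = arctan(b/a) = arctan(5.6569/5.6569) (quadrant-adjusted) = 45°
z = 8(cos 45° + i sin 45°)


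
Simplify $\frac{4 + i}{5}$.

Divisor is real, so divide each part by 5:
= 4/5 + (1/5)i


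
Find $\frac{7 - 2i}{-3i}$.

Multiply numerator and denominator by conjugate (3i):
= (7 - 2i)(3i) / (0^2 + (-3)^2)
= (6 + 21i) / 9
Divide through by 3: (2 + 7i) / 3
= 2/3 + (7/3)i


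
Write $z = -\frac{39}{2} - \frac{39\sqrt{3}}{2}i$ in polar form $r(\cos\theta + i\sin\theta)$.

r = |z| = sqrt(a^2 + b^2) = sqrt((-39/2)^2 + (-39*sqrt(3)/2)^2) = sqrt(1521/4 + 4563/4) = sqrt(1521) = 39
θ = arctan(b/a) = arctan(-33.775/-19.5) (quadrant-adjusted) = 240°
z = 39(cos 240° + i sin 240°)


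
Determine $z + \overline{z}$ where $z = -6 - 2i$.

z + conjugate(z) = (a + bi) + (a - bi) = 2a
= 2 * (-6) = -12


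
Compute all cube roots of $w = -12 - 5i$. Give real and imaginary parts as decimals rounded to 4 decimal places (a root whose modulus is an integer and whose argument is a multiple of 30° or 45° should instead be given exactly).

|w| = 13, arg(w) ≈ 202.619865°
Root modulus = 13^(1/3) ≈ 2.351335
Root arguments: θ_k = (arg(w) + 360°k)/3 for k = 0, 1, ..., 2
Compute each root as (root modulus)(cos θ_k + i sin θ_k) using full-precision intermediates, then round to 4 decimal places.
Roots: 0.8983 + 2.1730i, -2.3310 - 0.3085i, 1.4327 - 1.8644i


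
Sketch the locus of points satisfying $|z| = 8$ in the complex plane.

|z| = 8 means sqrt(x^2 + y^2) = 8
This is a circle of radius 8 centered at the origin


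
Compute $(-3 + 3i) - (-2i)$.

(-3 - 0) + (3 - (-2))i = -3 + 5i


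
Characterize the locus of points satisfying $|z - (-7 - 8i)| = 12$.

|z - z0| = r describes a circle centered at z0 with radius r
Here z0 = -7 - 8i and r = 12
Locus: Circle centered at (-7, -8) with radius 12


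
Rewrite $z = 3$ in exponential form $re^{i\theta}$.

r = |z| = sqrt((3)^2 + (0)^2) = sqrt(9 + 0) = sqrt(9) = 3
b = 0 and a > 0, so z lies on the positive real axis: θ = 0
z = 3e^(i*0) = 3


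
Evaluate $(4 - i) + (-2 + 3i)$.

(4 + (-2)) + (-1 + 3)i = 2 + 2i


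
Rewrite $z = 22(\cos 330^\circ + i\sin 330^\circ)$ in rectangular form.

a = r cos θ = 22 * sqrt(3)/2 = 11*sqrt(3)
b = r sin θ = 22 * -1/2 = -11
z = 11*sqrt(3) - 11i


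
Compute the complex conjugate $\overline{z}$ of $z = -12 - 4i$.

If z = a + bi, then conjugate(z) = a - bi
conjugate(-12 - 4i) = -12 + 4i


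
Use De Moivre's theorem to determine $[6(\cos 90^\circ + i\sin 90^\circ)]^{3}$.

By De Moivre: z^n = r^n(cos(nθ) + i sin(nθ))
= 6^3(cos(3*90°) + i sin(3*90°))
= 216(cos 270° + i sin 270°)
= -216i


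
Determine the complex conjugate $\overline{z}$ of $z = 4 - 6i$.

If z = a + bi, then conjugate(z) = a - bi
conjugate(4 - 6i) = 4 + 6i


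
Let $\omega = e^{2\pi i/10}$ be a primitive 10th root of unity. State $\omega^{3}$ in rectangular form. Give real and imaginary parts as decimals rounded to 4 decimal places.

ω^3 = e^(2πi·3/10) = e^(i·3π/5)
= cos(3π/5) + i sin(3π/5)
= -0.3090 + 0.9511i


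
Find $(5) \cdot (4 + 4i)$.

(a1*a2 - b1*b2) + (a1*b2 + b1*a2)i
= (20 - 0) + (20 + 0)i
= 20 + 20i


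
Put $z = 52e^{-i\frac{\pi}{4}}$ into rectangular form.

a = r cos θ = 52 * sqrt(2)/2 = 26*sqrt(2)
b = r sin θ = 52 * -sqrt(2)/2 = -26*sqrt(2)
z = 26*sqrt(2) - 26*sqrt(2)i


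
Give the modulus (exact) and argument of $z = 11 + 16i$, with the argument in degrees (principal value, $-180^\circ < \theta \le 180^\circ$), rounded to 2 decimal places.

|z| = sqrt(11^2 + 16^2) = sqrt(377)
arg(z) = arctan(b/a) = arctan(16/11) (quadrant-adjusted) = 55.49°


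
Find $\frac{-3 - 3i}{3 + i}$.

Multiply numerator and denominator by conjugate (3 - i):
= (-3 - 3i)(3 - i) / (3^2 + 1^2)
= (-12 - 6i) / 10
Divide through by 2: (-6 - 3i) / 5
= -6/5 - (3/5)i


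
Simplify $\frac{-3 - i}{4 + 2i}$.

Multiply numerator and denominator by conjugate (4 - 2i):
= (-3 - i)(4 - 2i) / (4^2 + 2^2)
= (-14 + 2i) / 20
Divide through by 2: (-7 + i) / 10
= -7/10 + (1/10)i


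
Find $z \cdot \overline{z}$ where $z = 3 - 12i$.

z * conjugate(z) = |z|^2 = a^2 + b^2
= 3^2 + (-12)^2 = 153


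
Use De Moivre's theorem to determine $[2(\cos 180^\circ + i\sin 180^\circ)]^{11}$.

By De Moivre: z^n = r^n(cos(nθ) + i sin(nθ))
= 2^11(cos(11*180°) + i sin(11*180°))
= 2048(cos 180° + i sin 180°)
= -2048


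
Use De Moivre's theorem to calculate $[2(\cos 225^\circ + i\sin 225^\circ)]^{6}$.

By De Moivre: z^n = r^n(cos(nθ) + i sin(nθ))
= 2^6(cos(6*225°) + i sin(6*225°))
= 64(cos 270° + i sin 270°)
= -64i


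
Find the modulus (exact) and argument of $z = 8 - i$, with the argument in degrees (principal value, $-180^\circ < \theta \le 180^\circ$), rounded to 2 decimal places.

|z| = sqrt(8^2 + (-1)^2) = sqrt(65)
arg(z) = arctan(b/a) = arctan(-1/8) (quadrant-adjusted) = -7.13°


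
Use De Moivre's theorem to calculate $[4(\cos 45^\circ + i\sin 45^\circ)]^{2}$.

By De Moivre: z^n = r^n(cos(nθ) + i sin(nθ))
= 4^2(cos(2*45°) + i sin(2*45°))
= 16(cos 90° + i sin 90°)
= 16i


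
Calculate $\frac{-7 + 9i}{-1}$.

Divisor is real, so divide each part by -1:
= 7 - 9i


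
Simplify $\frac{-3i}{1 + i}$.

Multiply numerator and denominator by conjugate (1 - i):
= (-3i)(1 - i) / (1^2 + 1^2)
= (-3 - 3i) / 2
= -3/2 - (3/2)i


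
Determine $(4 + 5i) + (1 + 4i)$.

(4 + 1) + (5 + 4)i = 5 + 9i


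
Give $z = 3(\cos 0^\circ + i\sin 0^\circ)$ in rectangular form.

a = r cos θ = 3 * 1 = 3
b = r sin θ = 3 * 0 = 0
z = 3


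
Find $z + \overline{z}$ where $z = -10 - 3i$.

z + conjugate(z) = (a + bi) + (a - bi) = 2a
= 2 * (-10) = -20


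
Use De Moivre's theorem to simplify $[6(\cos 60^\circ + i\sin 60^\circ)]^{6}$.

By De Moivre: z^n = r^n(cos(nθ) + i sin(nθ))
= 6^6(cos(6*60°) + i sin(6*60°))
= 46656(cos 0° + i sin 0°)
= 46656


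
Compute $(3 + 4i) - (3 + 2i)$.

(3 - 3) + (4 - 2)i = 2i


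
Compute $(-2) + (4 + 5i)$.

(-2 + 4) + (0 + 5)i = 2 + 5i


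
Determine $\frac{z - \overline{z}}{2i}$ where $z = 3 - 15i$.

z - conjugate(z) = 2bi
(z - conjugate(z))/(2i) = 2bi/(2i) = b = -15


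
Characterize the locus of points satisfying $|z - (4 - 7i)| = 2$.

|z - z0| = r describes a circle centered at z0 with radius r
Here z0 = 4 - 7i and r = 2
Locus: Circle centered at (4, -7) with radius 2


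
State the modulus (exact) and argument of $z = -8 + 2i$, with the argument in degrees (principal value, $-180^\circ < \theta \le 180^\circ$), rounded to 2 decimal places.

|z| = sqrt((-8)^2 + 2^2) = sqrt(68)
arg(z) = arctan(b/a) = arctan(2/-8) (quadrant-adjusted) = 165.96°


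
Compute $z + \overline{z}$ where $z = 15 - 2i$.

z + conjugate(z) = (a + bi) + (a - bi) = 2a
= 2 * 15 = 30


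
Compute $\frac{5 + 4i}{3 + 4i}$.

Multiply numerator and denominator by conjugate (3 - 4i):
= (5 + 4i)(3 - 4i) / (3^2 + 4^2)
= (31 - 8i) / 25
= 31/25 - (8/25)i


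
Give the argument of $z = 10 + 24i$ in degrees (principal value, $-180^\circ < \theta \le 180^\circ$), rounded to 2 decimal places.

θ = arctan(b/a) = arctan(24/10) (quadrant-adjusted) = 67.38°


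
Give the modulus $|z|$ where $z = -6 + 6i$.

|z| = sqrt(a^2 + b^2) = sqrt((-6)^2 + 6^2) = sqrt(72) = sqrt(72)


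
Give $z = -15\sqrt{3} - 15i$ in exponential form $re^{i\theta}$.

r = |z| = sqrt((-15*sqrt(3))^2 + (-15)^2) = sqrt(675 + 225) = sqrt(900) = 30
θ = arctan(b/a) = arctan(-15/-25.9808) (quadrant-adjusted) = -150° = -5π/6
z = 30e^(-i*5π/6)


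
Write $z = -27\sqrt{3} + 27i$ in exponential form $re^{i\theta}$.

r = |z| = sqrt((-27*sqrt(3))^2 + (27)^2) = sqrt(2187 + 729) = sqrt(2916) = 54
θ = arctan(b/a) = arctan(27/-46.7654) (quadrant-adjusted) = 150° = 5π/6
z = 54e^(i*5π/6)


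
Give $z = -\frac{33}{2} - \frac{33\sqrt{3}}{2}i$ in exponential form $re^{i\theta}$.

r = |z| = sqrt((-33/2)^2 + (-33*sqrt(3)/2)^2) = sqrt(1089/4 + 3267/4) = sqrt(1089) = 33
θ = arctan(b/a) = arctan(-28.5788/-16.5) (quadrant-adjusted) = 240° = 4π/3
z = 33e^(i*4π/3)


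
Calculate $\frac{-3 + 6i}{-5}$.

Divisor is real, so divide each part by -5:
= 3/5 - (6/5)i


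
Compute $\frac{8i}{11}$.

Divisor is real, so divide each part by 11:
= 0 + (8/11)i


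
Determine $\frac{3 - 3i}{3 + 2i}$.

Multiply numerator and denominator by conjugate (3 - 2i):
= (3 - 3i)(3 - 2i) / (3^2 + 2^2)
= (3 - 15i) / 13
= 3/13 - (15/13)i


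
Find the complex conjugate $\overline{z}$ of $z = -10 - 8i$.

If z = a + bi, then conjugate(z) = a - bi
conjugate(-10 - 8i) = -10 + 8i


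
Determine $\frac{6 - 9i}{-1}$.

Divisor is real, so divide each part by -1:
= -6 + 9i


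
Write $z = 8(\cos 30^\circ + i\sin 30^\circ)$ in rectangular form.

a = r cos θ = 8 * sqrt(3)/2 = 4*sqrt(3)
b = r sin θ = 8 * 1/2 = 4
z = 4*sqrt(3) + 4i


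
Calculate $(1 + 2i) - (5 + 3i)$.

(1 - 5) + (2 - 3)i = -4 - i


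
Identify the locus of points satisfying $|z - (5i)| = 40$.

|z - z0| = r describes a circle centered at z0 with radius r
Here z0 = 5i and r = 40
Locus: Circle centered at (0, 5) with radius 40


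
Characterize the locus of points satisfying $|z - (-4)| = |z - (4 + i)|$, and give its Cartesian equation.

|z - z1| = |z - z2| means z is equidistant from z1 and z2,
i.e. the perpendicular bisector of the segment from (-4, 0) to (4, 1) (midpoint (0, 1/2)).
With z = x + yi, square both sides:
(x - (-4))^2 + (y - 0)^2 = (x - 4)^2 + (y - 1)^2
The x^2 and y^2 terms cancel: 16x + 2y = 17 - 16 = 1
Simplify: 16x + 2y = 1
Locus: Perpendicular bisector of the segment from (-4, 0) to (4, 1): the line 16x + 2y = 1


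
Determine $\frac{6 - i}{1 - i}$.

Multiply numerator and denominator by conjugate (1 + i):
= (6 - i)(1 + i) / (1^2 + (-1)^2)
= (7 + 5i) / 2
= 7/2 + (5/2)i


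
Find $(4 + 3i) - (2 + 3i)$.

(4 - 2) + (3 - 3)i = 2


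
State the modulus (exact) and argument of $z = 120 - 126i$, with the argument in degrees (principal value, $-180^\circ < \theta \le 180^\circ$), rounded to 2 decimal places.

|z| = sqrt(120^2 + (-126)^2) = 174
arg(z) = arctan(b/a) = arctan(-126/120) (quadrant-adjusted) = -46.40°


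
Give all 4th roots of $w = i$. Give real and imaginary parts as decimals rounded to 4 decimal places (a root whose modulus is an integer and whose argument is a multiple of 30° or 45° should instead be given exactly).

|w| = 1, arg(w) = 90°
Root modulus = 1^(1/4) = 1
Root arguments: θ_k = (90° + 360°k)/4 for k = 0, 1, ..., 3
Compute each root as (root modulus)(cos θ_k + i sin θ_k) using full-precision intermediates, then round to 4 decimal places.
Roots: 0.9239 + 0.3827i, -0.3827 + 0.9239i, -0.9239 - 0.3827i, 0.3827 - 0.9239i


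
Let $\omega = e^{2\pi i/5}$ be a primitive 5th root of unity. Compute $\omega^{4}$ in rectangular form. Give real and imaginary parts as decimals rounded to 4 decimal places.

ω^4 = e^(2πi·4/5) = e^(i·8π/5)
= cos(8π/5) + i sin(8π/5)
= 0.3090 - 0.9511i


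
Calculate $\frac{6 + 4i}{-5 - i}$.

Multiply numerator and denominator by conjugate (-5 + i):
= (6 + 4i)(-5 + i) / ((-5)^2 + (-1)^2)
= (-34 - 14i) / 26
Divide through by 2: (-17 - 7i) / 13
= -17/13 - (7/13)i


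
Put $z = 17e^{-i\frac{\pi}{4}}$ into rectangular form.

a = r cos θ = 17 * sqrt(2)/2 = 17*sqrt(2)/2
b = r sin θ = 17 * -sqrt(2)/2 = -17*sqrt(2)/2
z = 17*sqrt(2)/2 - (17*sqrt(2)/2)i


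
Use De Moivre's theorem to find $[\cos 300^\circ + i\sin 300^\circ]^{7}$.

By De Moivre: z^n = r^n(cos(nθ) + i sin(nθ))
= 1^7(cos(7*300°) + i sin(7*300°))
= 1(cos 300° + i sin 300°)
= 1/2 - (sqrt(3)/2)i


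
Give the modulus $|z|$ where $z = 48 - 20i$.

|z| = sqrt(a^2 + b^2) = sqrt(48^2 + (-20)^2) = sqrt(2704) = 52


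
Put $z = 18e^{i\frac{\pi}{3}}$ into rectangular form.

a = r cos θ = 18 * 1/2 = 9
b = r sin θ = 18 * sqrt(3)/2 = 9*sqrt(3)
z = 9 + 9*sqrt(3)i


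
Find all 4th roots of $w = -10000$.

|w| = 10000, arg(w) = 180°
Root modulus = 10000^(1/4) = 10
Root arguments: θ_k = (180° + 360°k)/4 for k = 0, 1, ..., 3
Roots: 5*sqrt(2) + 5*sqrt(2)i, -5*sqrt(2) + 5*sqrt(2)i, -5*sqrt(2) - 5*sqrt(2)i, 5*sqrt(2) - 5*sqrt(2)i


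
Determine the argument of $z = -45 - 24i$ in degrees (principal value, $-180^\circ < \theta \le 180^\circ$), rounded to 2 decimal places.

θ = arctan(b/a) = arctan(-24/-45) (quadrant-adjusted) = -151.93°


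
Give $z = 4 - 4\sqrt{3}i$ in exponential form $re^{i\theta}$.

r = |z| = sqrt((4)^2 + (-4*sqrt(3))^2) = sqrt(16 + 48) = sqrt(64) = 8
θ = arctan(b/a) = arctan(-6.9282/4) (quadrant-adjusted) = -60° = -π/3
z = 8e^(-i*π/3)


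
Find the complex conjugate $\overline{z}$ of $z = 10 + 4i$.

If z = a + bi, then conjugate(z) = a - bi
conjugate(10 + 4i) = 10 - 4i


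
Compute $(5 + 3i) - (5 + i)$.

(5 - 5) + (3 - 1)i = 2i


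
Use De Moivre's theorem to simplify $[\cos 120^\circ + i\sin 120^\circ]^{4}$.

By De Moivre: z^n = r^n(cos(nθ) + i sin(nθ))
= 1^4(cos(4*120°) + i sin(4*120°))
= 1(cos 120° + i sin 120°)
= -1/2 + (sqrt(3)/2)i


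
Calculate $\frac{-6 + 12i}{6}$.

Divisor is real, so divide each part by 6:
= -1 + 2i


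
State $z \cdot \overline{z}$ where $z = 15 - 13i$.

z * conjugate(z) = |z|^2 = a^2 + b^2
= 15^2 + (-13)^2 = 394


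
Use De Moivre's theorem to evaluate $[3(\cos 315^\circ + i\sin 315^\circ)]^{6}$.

By De Moivre: z^n = r^n(cos(nθ) + i sin(nθ))
= 3^6(cos(6*315°) + i sin(6*315°))
= 729(cos 90° + i sin 90°)
= 729i


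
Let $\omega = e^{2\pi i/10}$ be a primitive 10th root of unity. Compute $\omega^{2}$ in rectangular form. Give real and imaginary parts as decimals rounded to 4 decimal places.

ω^2 = e^(2πi·2/10) = e^(i·2π/5)
= cos(2π/5) + i sin(2π/5)
= 0.3090 + 0.9511i


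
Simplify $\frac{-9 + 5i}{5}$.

Divisor is real, so divide each part by 5:
= -9/5 + i


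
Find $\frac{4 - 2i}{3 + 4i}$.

Multiply numerator and denominator by conjugate (3 - 4i):
= (4 - 2i)(3 - 4i) / (3^2 + 4^2)
= (4 - 22i) / 25
= 4/25 - (22/25)i


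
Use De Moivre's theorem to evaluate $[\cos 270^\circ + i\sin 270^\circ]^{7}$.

By De Moivre: z^n = r^n(cos(nθ) + i sin(nθ))
= 1^7(cos(7*270°) + i sin(7*270°))
= 1(cos 90° + i sin 90°)
= i


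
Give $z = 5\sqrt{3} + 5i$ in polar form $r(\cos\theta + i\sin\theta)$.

r = |z| = sqrt(a^2 + b^2) = sqrt((5*sqrt(3))^2 + (5)^2) = sqrt(75 + 25) = sqrt(100) = 10
θ = arctan(b/a) = arctan(5/8.6603) (quadrant-adjusted) = 30°
z = 10(cos 30° + i sin 30°)


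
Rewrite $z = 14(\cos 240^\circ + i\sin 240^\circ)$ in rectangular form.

a = r cos θ = 14 * -1/2 = -7
b = r sin θ = 14 * -sqrt(3)/2 = -7*sqrt(3)
z = -7 - 7*sqrt(3)i


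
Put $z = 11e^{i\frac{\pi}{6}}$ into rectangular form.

a = r cos θ = 11 * sqrt(3)/2 = 11*sqrt(3)/2
b = r sin θ = 11 * 1/2 = 11/2
z = 11*sqrt(3)/2 + (11/2)i


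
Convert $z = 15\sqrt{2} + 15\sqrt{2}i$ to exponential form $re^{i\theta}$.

r = |z| = sqrt((15*sqrt(2))^2 + (15*sqrt(2))^2) = sqrt(450 + 450) = sqrt(900) = 30
θ = arctan(b/a) = arctan(21.2132/21.2132) (quadrant-adjusted) = 45° = π/4
z = 30e^(i*π/4)


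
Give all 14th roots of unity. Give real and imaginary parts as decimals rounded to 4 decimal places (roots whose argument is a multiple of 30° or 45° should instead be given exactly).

ω_k = e^(2πik/14) = cos(2πk/14) + i sin(2πk/14) for k = 0, 1, ..., 13
Roots: 1, 0.9010 + 0.4339i, 0.6235 + 0.7818i, 0.2225 + 0.9749i, -0.2225 + 0.9749i, -0.6235 + 0.7818i, -0.9010 + 0.4339i, -1, -0.9010 - 0.4339i, -0.6235 - 0.7818i, -0.2225 - 0.9749i, 0.2225 - 0.9749i, 0.6235 - 0.7818i, 0.9010 - 0.4339i


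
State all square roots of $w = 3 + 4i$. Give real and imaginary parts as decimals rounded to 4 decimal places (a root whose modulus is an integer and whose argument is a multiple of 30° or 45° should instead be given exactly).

|w| = 5, arg(w) ≈ 53.130102°
Root modulus = 5^(1/2) ≈ 2.236068
Root arguments: θ_k = (arg(w) + 360°k)/2 for k = 0, 1, ..., 1
Compute each root as (root modulus)(cos θ_k + i sin θ_k) using full-precision intermediates, then round to 4 decimal places.
Roots: 2.0000 + 1.0000i, -2.0000 - 1.0000i


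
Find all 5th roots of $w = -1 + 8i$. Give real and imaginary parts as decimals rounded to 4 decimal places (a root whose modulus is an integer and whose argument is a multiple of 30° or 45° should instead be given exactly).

|w| = sqrt(65) ≈ 8.062258, arg(w) ≈ 97.125016°
Root modulus = sqrt(65)^(1/5) ≈ 1.518068
Root arguments: θ_k = (arg(w) + 360°k)/5 for k = 0, 1, ..., 4
Compute each root as (root modulus)(cos θ_k + i sin θ_k) using full-precision intermediates, then round to 4 decimal places.
Roots: 1.4317 + 0.5049i, -0.0378 + 1.5176i, -1.4550 + 0.4331i, -0.8615 - 1.2500i, 0.9226 - 1.2056i


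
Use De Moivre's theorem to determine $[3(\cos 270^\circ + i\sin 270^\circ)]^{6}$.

By De Moivre: z^n = r^n(cos(nθ) + i sin(nθ))
= 3^6(cos(6*270°) + i sin(6*270°))
= 729(cos 180° + i sin 180°)
= -729


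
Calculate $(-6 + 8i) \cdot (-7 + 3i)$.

(a1*a2 - b1*b2) + (a1*b2 + b1*a2)i
= (42 - 24) + (-18 + (-56))i
= 18 - 74i


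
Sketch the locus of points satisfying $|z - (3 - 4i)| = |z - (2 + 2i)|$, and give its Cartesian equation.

|z - z1| = |z - z2| means z is equidistant from z1 and z2,
i.e. the perpendicular bisector of the segment from (3, -4) to (2, 2) (midpoint (5/2, -1)).
With z = x + yi, square both sides:
(x - 3)^2 + (y - (-4))^2 = (x - 2)^2 + (y - 2)^2
The x^2 and y^2 terms cancel: -2x + 12y = 8 - 25 = -17
Simplify: 2x - 12y = 17
Locus: Perpendicular bisector of the segment from (3, -4) to (2, 2): the line 2x - 12y = 17


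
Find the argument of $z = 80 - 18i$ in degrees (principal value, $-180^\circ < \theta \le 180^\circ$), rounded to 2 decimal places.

θ = arctan(b/a) = arctan(-18/80) (quadrant-adjusted) = -12.68°


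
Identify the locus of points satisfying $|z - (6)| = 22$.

|z - z0| = r describes a circle centered at z0 with radius r
Here z0 = 6 and r = 22
Locus: Circle centered at (6, 0) with radius 22


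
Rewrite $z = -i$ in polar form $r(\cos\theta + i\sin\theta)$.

r = |z| = sqrt(a^2 + b^2) = sqrt((0)^2 + (-1)^2) = sqrt(0 + 1) = sqrt(1) = 1
a = 0 and b < 0, so z lies on the negative imaginary axis: θ = 270°
z = 1(cos 270° + i sin 270°)


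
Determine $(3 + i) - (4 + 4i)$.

(3 - 4) + (1 - 4)i = -1 - 3i


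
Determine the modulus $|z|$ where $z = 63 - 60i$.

|z| = sqrt(a^2 + b^2) = sqrt(63^2 + (-60)^2) = sqrt(7569) = 87


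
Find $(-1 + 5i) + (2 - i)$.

(-1 + 2) + (5 + (-1))i = 1 + 4i


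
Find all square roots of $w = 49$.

|w| = 49, arg(w) = 0°
Root modulus = 49^(1/2) = 7
Root arguments: θ_k = (0° + 360°k)/2 for k = 0, 1, ..., 1
Roots: 7, -7


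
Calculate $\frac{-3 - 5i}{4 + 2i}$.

Multiply numerator and denominator by conjugate (4 - 2i):
= (-3 - 5i)(4 - 2i) / (4^2 + 2^2)
= (-22 - 14i) / 20
Divide through by 2: (-11 - 7i) / 10
= -11/10 - (7/10)i


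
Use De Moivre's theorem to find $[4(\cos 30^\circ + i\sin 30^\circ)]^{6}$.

By De Moivre: z^n = r^n(cos(nθ) + i sin(nθ))
= 4^6(cos(6*30°) + i sin(6*30°))
= 4096(cos 180° + i sin 180°)
= -4096


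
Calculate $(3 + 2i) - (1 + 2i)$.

(3 - 1) + (2 - 2)i = 2


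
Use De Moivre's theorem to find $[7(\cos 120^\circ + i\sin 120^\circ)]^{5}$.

By De Moivre: z^n = r^n(cos(nθ) + i sin(nθ))
= 7^5(cos(5*120°) + i sin(5*120°))
= 16807(cos 240° + i sin 240°)
= -16807/2 - (16807*sqrt(3)/2)i


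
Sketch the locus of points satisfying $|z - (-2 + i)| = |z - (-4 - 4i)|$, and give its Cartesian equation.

|z - z1| = |z - z2| means z is equidistant from z1 and z2,
i.e. the perpendicular bisector of the segment from (-2, 1) to (-4, -4) (midpoint (-3, -3/2)).
With z = x + yi, square both sides:
(x - (-2))^2 + (y - 1)^2 = (x - (-4))^2 + (y - (-4))^2
The x^2 and y^2 terms cancel: -4x + (-10)y = 32 - 5 = 27
Simplify: 4x + 10y = -27
Locus: Perpendicular bisector of the segment from (-2, 1) to (-4, -4): the line 4x + 10y = -27


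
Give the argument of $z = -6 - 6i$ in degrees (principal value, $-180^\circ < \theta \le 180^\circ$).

θ = arctan(b/a) = arctan(-6/-6) (quadrant-adjusted) = -135°


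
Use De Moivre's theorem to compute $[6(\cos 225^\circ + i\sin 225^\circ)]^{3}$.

By De Moivre: z^n = r^n(cos(nθ) + i sin(nθ))
= 6^3(cos(3*225°) + i sin(3*225°))
= 216(cos 315° + i sin 315°)
= 108*sqrt(2) - 108*sqrt(2)i


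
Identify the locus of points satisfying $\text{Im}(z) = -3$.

Im(z) = y where z = x + yi; the equation y = -3 is satisfied by all points with that y-coordinate
Locus: Horizontal line y = -3


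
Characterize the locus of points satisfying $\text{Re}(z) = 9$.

Re(z) = x where z = x + yi; the equation x = 9 is satisfied by all points with that x-coordinate
Locus: Vertical line x = 9


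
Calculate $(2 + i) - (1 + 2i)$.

(2 - 1) + (1 - 2)i = 1 - i


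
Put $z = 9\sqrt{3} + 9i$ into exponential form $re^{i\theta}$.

r = |z| = sqrt((9*sqrt(3))^2 + (9)^2) = sqrt(243 + 81) = sqrt(324) = 18
θ = arctan(b/a) = arctan(9/15.5885) (quadrant-adjusted) = 30° = π/6
z = 18e^(i*π/6)


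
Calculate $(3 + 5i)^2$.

(a + bi)^2 = a^2 - b^2 + 2abi
= 3^2 - 5^2 + 2*3*5i
= -16 + 30i


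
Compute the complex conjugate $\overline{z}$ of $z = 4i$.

If z = a + bi, then conjugate(z) = a - bi
conjugate(4i) = -4i


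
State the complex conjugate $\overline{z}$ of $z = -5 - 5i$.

If z = a + bi, then conjugate(z) = a - bi
conjugate(-5 - 5i) = -5 + 5i


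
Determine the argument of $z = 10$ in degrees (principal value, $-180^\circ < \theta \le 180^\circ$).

b = 0 and a > 0, so z lies on the positive real axis: θ = 0°


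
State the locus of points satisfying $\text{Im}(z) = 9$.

Im(z) = y where z = x + yi; the equation y = 9 is satisfied by all points with that y-coordinate
Locus: Horizontal line y = 9


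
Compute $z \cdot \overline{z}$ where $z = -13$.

z * conjugate(z) = |z|^2 = a^2 + b^2
= (-13)^2 + 0^2 = 169


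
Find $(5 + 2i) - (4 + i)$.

(5 - 4) + (2 - 1)i = 1 + i


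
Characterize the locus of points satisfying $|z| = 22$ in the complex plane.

|z| = 22 means sqrt(x^2 + y^2) = 22
This is a circle of radius 22 centered at the origin


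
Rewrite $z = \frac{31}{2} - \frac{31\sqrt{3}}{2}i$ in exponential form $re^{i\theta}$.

r = |z| = sqrt((31/2)^2 + (-31*sqrt(3)/2)^2) = sqrt(961/4 + 2883/4) = sqrt(961) = 31
θ = arctan(b/a) = arctan(-26.8468/15.5) (quadrant-adjusted) = -60° = -π/3
z = 31e^(-i*π/3)


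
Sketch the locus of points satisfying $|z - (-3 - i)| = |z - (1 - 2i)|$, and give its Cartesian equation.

|z - z1| = |z - z2| means z is equidistant from z1 and z2,
i.e. the perpendicular bisector of the segment from (-3, -1) to (1, -2) (midpoint (-1, -3/2)).
With z = x + yi, square both sides:
(x - (-3))^2 + (y - (-1))^2 = (x - 1)^2 + (y - (-2))^2
The x^2 and y^2 terms cancel: 8x + (-2)y = 5 - 10 = -5
Simplify: 8x - 2y = -5
Locus: Perpendicular bisector of the segment from (-3, -1) to (1, -2): the line 8x - 2y = -5


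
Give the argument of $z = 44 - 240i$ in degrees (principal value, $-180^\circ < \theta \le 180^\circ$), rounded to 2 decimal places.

θ = arctan(b/a) = arctan(-240/44) (quadrant-adjusted) = -79.61°


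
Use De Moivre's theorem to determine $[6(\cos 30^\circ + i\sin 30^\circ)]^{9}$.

By De Moivre: z^n = r^n(cos(nθ) + i sin(nθ))
= 6^9(cos(9*30°) + i sin(9*30°))
= 10077696(cos 270° + i sin 270°)
= -10077696i


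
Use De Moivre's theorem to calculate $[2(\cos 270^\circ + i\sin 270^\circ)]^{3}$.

By De Moivre: z^n = r^n(cos(nθ) + i sin(nθ))
= 2^3(cos(3*270°) + i sin(3*270°))
= 8(cos 90° + i sin 90°)
= 8i


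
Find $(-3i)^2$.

(a + bi)^2 = a^2 - b^2 + 2abi
= 0^2 - (-3)^2 + 2*0*(-3)i
= -9


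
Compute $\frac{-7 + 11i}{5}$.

Divisor is real, so divide each part by 5:
= -7/5 + (11/5)i


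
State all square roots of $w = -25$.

|w| = 25, arg(w) = 180°
Root modulus = 25^(1/2) = 5
Root arguments: θ_k = (180° + 360°k)/2 for k = 0, 1, ..., 1
Roots: 5i, -5i


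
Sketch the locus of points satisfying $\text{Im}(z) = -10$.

Im(z) = y where z = x + yi; the equation y = -10 is satisfied by all points with that y-coordinate
Locus: Horizontal line y = -10


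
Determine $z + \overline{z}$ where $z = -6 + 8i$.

z + conjugate(z) = (a + bi) + (a - bi) = 2a
= 2 * (-6) = -12


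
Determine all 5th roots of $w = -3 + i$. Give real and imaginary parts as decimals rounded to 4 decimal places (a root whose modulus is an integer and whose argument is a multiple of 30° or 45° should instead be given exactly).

|w| = sqrt(10) ≈ 3.162278, arg(w) ≈ 161.565051°
Root modulus = sqrt(10)^(1/5) ≈ 1.258925
Root arguments: θ_k = (arg(w) + 360°k)/5 for k = 0, 1, ..., 4
Compute each root as (root modulus)(cos θ_k + i sin θ_k) using full-precision intermediates, then round to 4 decimal places.
Roots: 1.0640 + 0.6730i, -0.3112 + 1.2198i, -1.2563 + 0.0810i, -0.4652 - 1.1698i, 0.9688 - 0.8039i
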